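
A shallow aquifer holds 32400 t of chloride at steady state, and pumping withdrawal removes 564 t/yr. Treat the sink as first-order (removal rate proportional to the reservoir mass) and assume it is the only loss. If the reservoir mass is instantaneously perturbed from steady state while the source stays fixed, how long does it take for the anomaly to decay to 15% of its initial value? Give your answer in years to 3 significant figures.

For a linear reservoir the anomaly decays as exp(−t/τ) with τ = M/F = 32400/564 = 57.45 yr.
exp(−t/τ) = 0.15 ⇒ t = −τ ln(0.15) = 57.45 × 1.897 = 109.0 yr.

109 yr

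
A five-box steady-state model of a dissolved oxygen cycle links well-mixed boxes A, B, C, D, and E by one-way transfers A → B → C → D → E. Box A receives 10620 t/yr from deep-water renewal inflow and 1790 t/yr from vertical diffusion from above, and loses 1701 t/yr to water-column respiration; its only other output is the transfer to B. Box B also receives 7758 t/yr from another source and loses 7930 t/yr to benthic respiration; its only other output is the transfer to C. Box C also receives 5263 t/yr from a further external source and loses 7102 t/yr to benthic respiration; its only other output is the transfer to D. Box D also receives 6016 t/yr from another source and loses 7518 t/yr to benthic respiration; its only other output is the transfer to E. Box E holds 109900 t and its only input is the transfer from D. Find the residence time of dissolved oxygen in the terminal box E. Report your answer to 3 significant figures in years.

15.3 yr

Box A: F(A→B) = (10620 + 1790) − 1701 = 10709 t/yr.
Box B: F(B→C) = (10709 + 7758) − 7930 = 10537 t/yr.
Box C: F(C→D) = (10537 + 5263) − 7102 = 8698.0 t/yr.
Box D: F(D→E) = (8698.0 + 6016) − 7518 = 7196.0 t/yr.
Box E throughput = its input = 7196.0 t/yr; τ = 109900 / 7196.0 = 15.27 yr.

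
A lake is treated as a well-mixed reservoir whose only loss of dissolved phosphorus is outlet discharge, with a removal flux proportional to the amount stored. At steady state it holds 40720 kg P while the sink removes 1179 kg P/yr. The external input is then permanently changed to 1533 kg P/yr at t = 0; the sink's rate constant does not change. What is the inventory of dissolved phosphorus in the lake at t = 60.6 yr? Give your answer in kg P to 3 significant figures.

50800 kg P

The sink rate constant is k = F₀/M₀ = 1179/40720 = 0.02895 yr⁻¹.
Solving dM/dt = F₁ − kM with M(0) = M₀ gives M(t) = F₁/k + (M₀ − F₁/k)·e^(−kt).
F₁/k = 1533/0.02895 = 52946 kg P; kt = 0.02895 × 60.6 = 1.755, e^(−kt) = 0.1730.
M(60.6) = 52946 + (40720 − 52946) × 0.1730 = 52946 − 2115 = 50831 kg P.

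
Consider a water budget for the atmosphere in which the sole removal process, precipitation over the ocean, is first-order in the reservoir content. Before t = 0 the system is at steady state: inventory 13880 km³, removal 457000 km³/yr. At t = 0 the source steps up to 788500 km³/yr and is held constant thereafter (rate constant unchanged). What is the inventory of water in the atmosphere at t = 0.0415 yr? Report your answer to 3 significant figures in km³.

τ = M₀/F₀ = 13880/457000 = 0.03037 yr; rate constant k = 1/τ.
New steady state M_∞ = F₁/k = F₁·τ = 788500 × 0.03037 = 23948 km³.
M(t) = M_∞ + (M₀ − M_∞)·e^(−t/τ); t/τ = 0.0415/0.03037 = 1.366, so e^(−t/τ) = 0.2550.
M(t) = 23948 − 10070 × 0.2550 = 21381 km³.

21400 km³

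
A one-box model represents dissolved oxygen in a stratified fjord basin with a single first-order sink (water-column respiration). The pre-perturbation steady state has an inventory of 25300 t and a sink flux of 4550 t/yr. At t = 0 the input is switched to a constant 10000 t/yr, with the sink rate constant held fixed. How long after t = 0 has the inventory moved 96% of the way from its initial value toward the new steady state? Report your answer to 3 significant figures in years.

τ = M₀/F₀ = 25300/4550 = 5.560 yr.
The remaining gap fraction is e^(−t/τ); 96% covered ⇒ e^(−t/τ) = 0.0400.
t = −τ ln(0.0400) = 5.560 × 3.219 = 17.90 yr.

17.9 yr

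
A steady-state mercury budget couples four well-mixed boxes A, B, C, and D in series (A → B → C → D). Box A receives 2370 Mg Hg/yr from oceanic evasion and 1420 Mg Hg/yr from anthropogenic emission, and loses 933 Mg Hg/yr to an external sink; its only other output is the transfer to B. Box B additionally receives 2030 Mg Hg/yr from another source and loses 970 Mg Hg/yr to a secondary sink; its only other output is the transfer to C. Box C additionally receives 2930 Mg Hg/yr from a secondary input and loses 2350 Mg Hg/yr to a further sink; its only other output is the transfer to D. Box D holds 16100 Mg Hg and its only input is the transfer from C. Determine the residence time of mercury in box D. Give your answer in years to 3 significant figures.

Box A: F(A→B) = (2370 + 1420) − 933 = 2857.0 Mg Hg/yr.
Box B: F(B→C) = (2857.0 + 2030) − 970 = 3917.0 Mg Hg/yr.
Box C: F(C→D) = (3917.0 + 2930) − 2350 = 4497.0 Mg Hg/yr.
Box D throughput = its input = 4497.0 Mg Hg/yr; τ = 16100 / 4497.0 = 3.580 yr.

3.58 yr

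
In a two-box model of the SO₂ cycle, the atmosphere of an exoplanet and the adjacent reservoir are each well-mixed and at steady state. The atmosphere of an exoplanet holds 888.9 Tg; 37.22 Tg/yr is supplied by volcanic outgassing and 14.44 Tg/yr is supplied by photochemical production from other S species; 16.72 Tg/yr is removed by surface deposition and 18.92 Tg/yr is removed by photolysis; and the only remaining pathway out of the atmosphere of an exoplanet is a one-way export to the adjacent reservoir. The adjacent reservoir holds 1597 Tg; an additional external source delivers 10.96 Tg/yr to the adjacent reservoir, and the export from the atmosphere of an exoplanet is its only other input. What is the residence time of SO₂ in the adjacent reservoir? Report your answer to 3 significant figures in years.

59.2 yr

Balance the atmosphere of an exoplanet: ΣF_in = 37.22 + 14.44 = 51.660 Tg/yr.
Export to the adjacent reservoir = ΣF_in − (16.72 + 18.92) = 16.020 Tg/yr.
Total input to the adjacent reservoir = 16.020 + 10.96 = 26.980 Tg/yr; at steady state this equals its total output.
τ = M / F = 1597 / 26.980 = 59.19 yr.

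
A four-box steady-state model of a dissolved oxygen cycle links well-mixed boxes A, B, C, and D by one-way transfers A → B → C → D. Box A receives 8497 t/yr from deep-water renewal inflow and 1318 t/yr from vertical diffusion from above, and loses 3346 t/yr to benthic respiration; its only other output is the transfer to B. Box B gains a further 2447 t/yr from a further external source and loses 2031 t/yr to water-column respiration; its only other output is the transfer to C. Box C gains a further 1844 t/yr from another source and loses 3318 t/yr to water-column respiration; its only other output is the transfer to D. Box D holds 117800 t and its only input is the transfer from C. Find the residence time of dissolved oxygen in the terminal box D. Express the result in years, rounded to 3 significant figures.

21.8 yr

Box A: F(A→B) = (8497 + 1318) − 3346 = 6469.0 t/yr.
Box B: F(B→C) = (6469.0 + 2447) − 2031 = 6885.0 t/yr.
Box C: F(C→D) = (6885.0 + 1844) − 3318 = 5411.0 t/yr.
Box D throughput = its input = 5411.0 t/yr; τ = 117800 / 5411.0 = 21.77 yr.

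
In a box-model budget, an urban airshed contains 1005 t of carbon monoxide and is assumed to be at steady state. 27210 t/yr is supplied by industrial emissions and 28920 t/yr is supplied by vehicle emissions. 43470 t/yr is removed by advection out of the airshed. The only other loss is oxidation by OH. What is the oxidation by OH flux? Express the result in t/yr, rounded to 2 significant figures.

13000 t/yr

At steady state ΣF_in = ΣF_out.
ΣF_in = 27210 + 28920 = 56130 t/yr.
Oxidation by OH flux = ΣF_in − (43470) = 56130 − 43470 = 12660 t/yr.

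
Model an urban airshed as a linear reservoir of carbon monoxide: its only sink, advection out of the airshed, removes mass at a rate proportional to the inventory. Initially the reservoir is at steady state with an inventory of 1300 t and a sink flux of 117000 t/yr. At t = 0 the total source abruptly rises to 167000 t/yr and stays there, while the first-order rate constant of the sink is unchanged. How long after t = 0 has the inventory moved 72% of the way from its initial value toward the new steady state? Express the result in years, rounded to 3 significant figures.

0.0141 yr

τ = M₀/F₀ = 1300/117000 = 0.01111 yr.
The remaining gap fraction is e^(−t/τ); 72% covered ⇒ e^(−t/τ) = 0.280.
t = −τ ln(0.280) = 0.01111 × 1.273 = 0.01414 yr.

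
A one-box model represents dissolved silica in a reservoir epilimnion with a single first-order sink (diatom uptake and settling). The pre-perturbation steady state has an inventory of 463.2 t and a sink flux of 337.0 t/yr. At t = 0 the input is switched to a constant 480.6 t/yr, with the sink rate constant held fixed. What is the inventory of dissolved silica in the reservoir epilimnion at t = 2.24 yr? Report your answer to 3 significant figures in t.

τ = M₀/F₀ = 463.2/337.0 = 1.374 yr; rate constant k = 1/τ.
New steady state M_∞ = F₁/k = F₁·τ = 480.6 × 1.374 = 660.58 t.
M(t) = M_∞ + (M₀ − M_∞)·e^(−t/τ); t/τ = 2.24/1.374 = 1.630, so e^(−t/τ) = 0.1960.
M(t) = 660.58 − 197.4 × 0.1960 = 621.89 t.

622 t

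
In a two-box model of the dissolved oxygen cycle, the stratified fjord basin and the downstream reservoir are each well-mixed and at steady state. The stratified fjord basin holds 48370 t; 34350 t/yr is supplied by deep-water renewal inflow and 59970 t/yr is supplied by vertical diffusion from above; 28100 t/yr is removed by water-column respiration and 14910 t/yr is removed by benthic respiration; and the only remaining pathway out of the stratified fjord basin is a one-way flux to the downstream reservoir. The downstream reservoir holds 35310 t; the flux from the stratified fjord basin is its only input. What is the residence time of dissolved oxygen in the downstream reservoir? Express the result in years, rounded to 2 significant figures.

Balance the stratified fjord basin: ΣF_in = 34350 + 59970 = 94320 t/yr.
Flux to the downstream reservoir = ΣF_in − (28100 + 14910) = 51310 t/yr.
At steady state the output of the downstream reservoir equals its input, 51310 t/yr.
τ = M / F = 35310 / 51310 = 0.6882 yr.

0.69 yr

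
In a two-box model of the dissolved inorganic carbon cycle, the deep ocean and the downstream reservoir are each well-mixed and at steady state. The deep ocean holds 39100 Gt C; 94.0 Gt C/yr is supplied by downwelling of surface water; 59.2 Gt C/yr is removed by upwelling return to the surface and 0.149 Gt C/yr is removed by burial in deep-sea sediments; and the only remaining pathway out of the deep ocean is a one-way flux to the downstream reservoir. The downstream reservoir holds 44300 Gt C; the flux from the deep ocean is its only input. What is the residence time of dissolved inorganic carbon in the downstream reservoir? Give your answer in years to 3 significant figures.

Balance the deep ocean: ΣF_in = 94.000 Gt C/yr.
Flux to the downstream reservoir = ΣF_in − (59.2 + 0.149) = 34.651 Gt C/yr.
At steady state the output of the downstream reservoir equals its input, 34.651 Gt C/yr.
τ = M / F = 44300 / 34.651 = 1278 yr.

1280 yr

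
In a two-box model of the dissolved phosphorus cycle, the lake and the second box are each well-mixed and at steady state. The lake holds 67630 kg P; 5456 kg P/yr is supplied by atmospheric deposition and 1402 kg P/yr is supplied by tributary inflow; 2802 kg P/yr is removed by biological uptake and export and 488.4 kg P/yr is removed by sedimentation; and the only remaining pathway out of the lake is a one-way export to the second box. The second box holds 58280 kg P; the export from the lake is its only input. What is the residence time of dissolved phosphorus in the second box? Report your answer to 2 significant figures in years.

16 yr

Balance the lake: ΣF_in = 5456 + 1402 = 6858.0 kg P/yr.
Export to the second box = ΣF_in − (2802 + 488.4) = 3567.6 kg P/yr.
At steady state the output of the second box equals its input, 3567.6 kg P/yr.
τ = M / F = 58280 / 3567.6 = 16.34 yr.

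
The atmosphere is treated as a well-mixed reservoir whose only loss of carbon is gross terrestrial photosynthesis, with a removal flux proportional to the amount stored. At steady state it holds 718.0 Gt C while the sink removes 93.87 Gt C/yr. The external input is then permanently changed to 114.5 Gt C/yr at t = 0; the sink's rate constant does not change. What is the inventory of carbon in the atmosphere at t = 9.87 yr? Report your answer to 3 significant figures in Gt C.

832 Gt C

Residence time τ = M₀/F₀ = 7.649 yr. The eventual steady state is M_∞ = M₀·(F₁/F₀) = 718.0 × 114.5/93.87 = 875.80 Gt C.
The anomaly ΔM(t) = M(t) − M_∞ decays as ΔM₀·e^(−t/τ) with ΔM₀ = 718.0 − 875.80 = −157.8 Gt C.
At t = 9.87 yr, e^(−t/τ) = e^(−1.290) = 0.2752, so ΔM = −43.42 Gt C and M = 875.80 − 43.42 = 832.38 Gt C.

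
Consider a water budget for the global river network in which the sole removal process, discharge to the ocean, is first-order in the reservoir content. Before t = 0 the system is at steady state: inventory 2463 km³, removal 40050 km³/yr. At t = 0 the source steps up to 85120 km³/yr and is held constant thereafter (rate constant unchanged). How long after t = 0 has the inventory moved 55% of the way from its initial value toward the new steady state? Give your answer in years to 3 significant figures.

0.0491 yr

τ = M₀/F₀ = 2463/40050 = 0.06150 yr.
The remaining gap fraction is e^(−t/τ); 55% covered ⇒ e^(−t/τ) = 0.450.
t = −τ ln(0.450) = 0.06150 × 0.7985 = 0.04911 yr.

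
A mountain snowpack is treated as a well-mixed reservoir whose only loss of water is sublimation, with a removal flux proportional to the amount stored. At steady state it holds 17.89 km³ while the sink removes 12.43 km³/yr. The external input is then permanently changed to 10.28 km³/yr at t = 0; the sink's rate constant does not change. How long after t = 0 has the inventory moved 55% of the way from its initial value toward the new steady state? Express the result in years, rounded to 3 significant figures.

τ = M₀/F₀ = 17.89/12.43 = 1.439 yr.
The remaining gap fraction is e^(−t/τ); 55% covered ⇒ e^(−t/τ) = 0.450.
t = −τ ln(0.450) = 1.439 × 0.7985 = 1.149 yr.

1.15 yr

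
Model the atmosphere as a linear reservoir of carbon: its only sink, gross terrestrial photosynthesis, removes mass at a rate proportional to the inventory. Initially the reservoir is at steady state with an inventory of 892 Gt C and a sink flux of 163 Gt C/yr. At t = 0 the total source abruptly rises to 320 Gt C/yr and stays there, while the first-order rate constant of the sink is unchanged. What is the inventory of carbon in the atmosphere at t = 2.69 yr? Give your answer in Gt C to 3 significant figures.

1230 Gt C

Residence time τ = M₀/F₀ = 5.472 yr. The eventual steady state is M_∞ = M₀·(F₁/F₀) = 892 × 320/163 = 1751.2 Gt C.
The anomaly ΔM(t) = M(t) − M_∞ decays as ΔM₀·e^(−t/τ) with ΔM₀ = 892 − 1751.2 = −859.2 Gt C.
At t = 2.69 yr, e^(−t/τ) = e^(−0.4916) = 0.6117, so ΔM = −525.5 Gt C and M = 1751.2 − 525.5 = 1225.6 Gt C.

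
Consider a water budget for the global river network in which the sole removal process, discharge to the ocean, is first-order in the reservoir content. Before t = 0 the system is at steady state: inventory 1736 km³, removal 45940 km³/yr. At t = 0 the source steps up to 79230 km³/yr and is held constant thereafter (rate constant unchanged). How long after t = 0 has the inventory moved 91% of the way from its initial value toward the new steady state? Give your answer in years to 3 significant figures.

τ = M₀/F₀ = 1736/45940 = 0.03779 yr.
The remaining gap fraction is e^(−t/τ); 91% covered ⇒ e^(−t/τ) = 0.0900.
t = −τ ln(0.0900) = 0.03779 × 2.408 = 0.09099 yr.

0.0910 yr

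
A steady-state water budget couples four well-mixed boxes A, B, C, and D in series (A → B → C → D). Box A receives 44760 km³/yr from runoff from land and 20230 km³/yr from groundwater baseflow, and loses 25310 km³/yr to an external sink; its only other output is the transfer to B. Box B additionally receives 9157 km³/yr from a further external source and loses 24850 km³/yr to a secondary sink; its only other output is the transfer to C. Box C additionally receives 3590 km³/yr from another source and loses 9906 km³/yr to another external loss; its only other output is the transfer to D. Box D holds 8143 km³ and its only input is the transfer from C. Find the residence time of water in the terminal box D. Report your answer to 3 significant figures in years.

Box A: F(A→B) = (44760 + 20230) − 25310 = 39680 km³/yr.
Box B: F(B→C) = (39680 + 9157) − 24850 = 23987 km³/yr.
Box C: F(C→D) = (23987 + 3590) − 9906 = 17671 km³/yr.
Box D throughput = its input = 17671 km³/yr; τ = 8143 / 17671 = 0.4608 yr.

0.461 yr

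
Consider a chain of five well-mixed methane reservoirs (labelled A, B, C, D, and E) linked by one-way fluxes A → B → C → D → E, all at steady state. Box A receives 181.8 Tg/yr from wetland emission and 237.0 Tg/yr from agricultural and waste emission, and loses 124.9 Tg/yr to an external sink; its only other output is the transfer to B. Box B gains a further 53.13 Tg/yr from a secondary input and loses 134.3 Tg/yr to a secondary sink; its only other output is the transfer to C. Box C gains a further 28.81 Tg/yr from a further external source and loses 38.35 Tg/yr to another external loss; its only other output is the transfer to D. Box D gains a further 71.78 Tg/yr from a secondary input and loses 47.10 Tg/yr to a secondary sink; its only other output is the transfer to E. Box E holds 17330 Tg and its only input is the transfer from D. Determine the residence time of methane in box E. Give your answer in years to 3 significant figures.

Box A: F(A→B) = (181.8 + 237.0) − 124.9 = 293.90 Tg/yr.
Box B: F(B→C) = (293.90 + 53.13) − 134.3 = 212.73 Tg/yr.
Box C: F(C→D) = (212.73 + 28.81) − 38.35 = 203.19 Tg/yr.
Box D: F(D→E) = (203.19 + 71.78) − 47.10 = 227.87 Tg/yr.
Box E throughput = its input = 227.87 Tg/yr; τ = 17330 / 227.87 = 76.05 yr.

76.1 yr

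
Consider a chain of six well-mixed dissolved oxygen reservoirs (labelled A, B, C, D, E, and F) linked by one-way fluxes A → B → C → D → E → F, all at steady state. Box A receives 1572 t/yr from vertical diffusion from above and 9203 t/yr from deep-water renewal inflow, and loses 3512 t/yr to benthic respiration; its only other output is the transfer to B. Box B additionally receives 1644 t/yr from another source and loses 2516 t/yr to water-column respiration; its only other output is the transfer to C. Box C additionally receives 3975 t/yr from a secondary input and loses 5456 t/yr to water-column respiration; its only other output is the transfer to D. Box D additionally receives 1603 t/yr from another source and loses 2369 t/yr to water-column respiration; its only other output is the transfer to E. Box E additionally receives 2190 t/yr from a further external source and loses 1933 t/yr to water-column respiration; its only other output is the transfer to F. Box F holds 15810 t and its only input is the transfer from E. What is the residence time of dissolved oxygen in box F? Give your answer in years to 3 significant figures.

3.59 yr

Box A: F(A→B) = (1572 + 9203) − 3512 = 7263.0 t/yr.
Box B: F(B→C) = (7263.0 + 1644) − 2516 = 6391.0 t/yr.
Box C: F(C→D) = (6391.0 + 3975) − 5456 = 4910.0 t/yr.
Box D: F(D→E) = (4910.0 + 1603) − 2369 = 4144.0 t/yr.
Box E: F(E→F) = (4144.0 + 2190) − 1933 = 4401.0 t/yr.
Box F throughput = its input = 4401.0 t/yr; τ = 15810 / 4401.0 = 3.592 yr.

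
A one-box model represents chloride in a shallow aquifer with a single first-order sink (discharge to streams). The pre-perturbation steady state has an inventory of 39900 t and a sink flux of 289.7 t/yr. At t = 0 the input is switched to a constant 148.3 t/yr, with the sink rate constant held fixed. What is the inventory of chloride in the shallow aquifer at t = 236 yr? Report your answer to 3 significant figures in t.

Residence time τ = M₀/F₀ = 137.7 yr. The eventual steady state is M_∞ = M₀·(F₁/F₀) = 39900 × 148.3/289.7 = 20425 t.
The anomaly ΔM(t) = M(t) − M_∞ decays as ΔM₀·e^(−t/τ) with ΔM₀ = 39900 − 20425 = 19470 t.
At t = 236 yr, e^(−t/τ) = e^(−1.714) = 0.1802, so ΔM = 3510 t and M = 20425 + 3510 = 23935 t.

23900 t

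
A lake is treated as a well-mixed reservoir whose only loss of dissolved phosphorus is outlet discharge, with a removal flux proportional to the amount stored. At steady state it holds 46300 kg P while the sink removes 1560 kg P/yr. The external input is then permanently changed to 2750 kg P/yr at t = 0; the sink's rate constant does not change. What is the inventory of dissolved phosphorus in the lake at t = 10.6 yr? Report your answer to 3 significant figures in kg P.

56900 kg P

Residence time τ = M₀/F₀ = 29.68 yr. The eventual steady state is M_∞ = M₀·(F₁/F₀) = 46300 × 2750/1560 = 81619 kg P.
The anomaly ΔM(t) = M(t) − M_∞ decays as ΔM₀·e^(−t/τ) with ΔM₀ = 46300 − 81619 = −35320 kg P.
At t = 10.6 yr, e^(−t/τ) = e^(−0.3571) = 0.6997, so ΔM = −24710 kg P and M = 81619 − 24710 = 56907 kg P.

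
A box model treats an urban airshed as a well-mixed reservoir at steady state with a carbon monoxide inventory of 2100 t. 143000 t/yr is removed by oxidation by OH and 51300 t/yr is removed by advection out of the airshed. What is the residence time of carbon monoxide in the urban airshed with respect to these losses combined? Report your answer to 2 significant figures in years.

0.011 yr

Total removal = 143000 + 51300 = 194300 t/yr.
τ = M / ΣF_out = 2100 / 194300 = 0.01081 yr.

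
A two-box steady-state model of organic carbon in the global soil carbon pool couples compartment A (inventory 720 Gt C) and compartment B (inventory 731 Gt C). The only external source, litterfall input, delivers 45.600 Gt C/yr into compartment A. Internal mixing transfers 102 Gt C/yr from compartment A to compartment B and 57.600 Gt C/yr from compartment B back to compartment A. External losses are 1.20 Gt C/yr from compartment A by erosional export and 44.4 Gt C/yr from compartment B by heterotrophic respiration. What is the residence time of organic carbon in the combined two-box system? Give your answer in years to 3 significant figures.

Residence time in the combined system uses the total inventory and the total *external* removal — internal exchanges between the two boxes cancel.
M_total = 720 + 731 = 1451.0 Gt C.
ΣF_external_out = 1.20 + 44.4 = 45.600 Gt C/yr.
τ = M_total / ΣF_ext = 1451.0 / 45.600 = 31.82 yr.

31.8 yr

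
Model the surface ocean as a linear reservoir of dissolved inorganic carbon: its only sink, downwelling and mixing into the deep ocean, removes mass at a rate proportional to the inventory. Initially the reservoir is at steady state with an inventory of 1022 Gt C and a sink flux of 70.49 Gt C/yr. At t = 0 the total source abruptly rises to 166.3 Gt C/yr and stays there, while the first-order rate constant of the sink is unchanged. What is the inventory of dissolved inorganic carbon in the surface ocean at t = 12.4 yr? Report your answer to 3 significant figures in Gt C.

1820 Gt C

τ = M₀/F₀ = 1022/70.49 = 14.50 yr; rate constant k = 1/τ.
New steady state M_∞ = F₁/k = F₁·τ = 166.3 × 14.50 = 2411.1 Gt C.
M(t) = M_∞ + (M₀ − M_∞)·e^(−t/τ); t/τ = 12.4/14.50 = 0.8553, so e^(−t/τ) = 0.4252.
M(t) = 2411.1 − 1389 × 0.4252 = 1820.5 Gt C.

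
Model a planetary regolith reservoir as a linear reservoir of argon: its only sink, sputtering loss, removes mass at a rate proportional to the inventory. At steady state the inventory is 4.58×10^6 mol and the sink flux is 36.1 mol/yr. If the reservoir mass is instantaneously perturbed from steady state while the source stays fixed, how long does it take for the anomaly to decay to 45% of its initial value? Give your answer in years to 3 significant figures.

101000 yr

For a linear reservoir the anomaly decays as exp(−t/τ) with τ = M/F = 4.58×10^6/36.1 = 126900 yr.
exp(−t/τ) = 0.45 ⇒ t = −τ ln(0.45) = 126900 × 0.7985 = 101300 yr.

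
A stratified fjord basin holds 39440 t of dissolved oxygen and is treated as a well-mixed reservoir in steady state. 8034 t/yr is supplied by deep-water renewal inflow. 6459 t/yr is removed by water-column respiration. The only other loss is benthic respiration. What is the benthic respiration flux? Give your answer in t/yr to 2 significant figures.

1600 t/yr

At steady state ΣF_in = ΣF_out.
ΣF_in = 8034.0 t/yr.
Benthic respiration flux = ΣF_in − (6459) = 8034.0 − 6459 = 1575 t/yr.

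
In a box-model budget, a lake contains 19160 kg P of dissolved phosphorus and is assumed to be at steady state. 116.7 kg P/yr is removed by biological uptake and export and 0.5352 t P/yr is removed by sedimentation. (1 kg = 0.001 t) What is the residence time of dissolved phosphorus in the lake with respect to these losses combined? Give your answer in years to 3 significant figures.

29.4 yr

Convert the sedimentation flux: 0.5352 t P/yr = 535.2 kg P/yr.
Total removal = 116.7 + 535.2 = 651.90 kg P/yr.
τ = M / ΣF_out = 19160 / 651.90 = 29.39 yr.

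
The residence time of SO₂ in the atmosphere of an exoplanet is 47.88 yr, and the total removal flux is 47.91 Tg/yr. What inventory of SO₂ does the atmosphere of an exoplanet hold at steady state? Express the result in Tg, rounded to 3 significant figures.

τ = M/F ⇒ M = τ × F = 47.88 × 47.91 = 2294 Tg.

2290 Tg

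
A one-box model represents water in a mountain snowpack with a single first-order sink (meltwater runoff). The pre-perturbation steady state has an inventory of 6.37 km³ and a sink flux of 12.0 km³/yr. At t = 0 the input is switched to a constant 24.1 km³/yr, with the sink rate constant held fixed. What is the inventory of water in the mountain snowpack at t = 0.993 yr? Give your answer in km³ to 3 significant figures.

11.8 km³

Residence time τ = M₀/F₀ = 0.5308 yr. The eventual steady state is M_∞ = M₀·(F₁/F₀) = 6.37 × 24.1/12.0 = 12.793 km³.
The anomaly ΔM(t) = M(t) − M_∞ decays as ΔM₀·e^(−t/τ) with ΔM₀ = 6.37 − 12.793 = −6.423 km³.
At t = 0.993 yr, e^(−t/τ) = e^(−1.871) = 0.1540, so ΔM = −0.9893 km³ and M = 12.793 − 0.9893 = 11.804 km³.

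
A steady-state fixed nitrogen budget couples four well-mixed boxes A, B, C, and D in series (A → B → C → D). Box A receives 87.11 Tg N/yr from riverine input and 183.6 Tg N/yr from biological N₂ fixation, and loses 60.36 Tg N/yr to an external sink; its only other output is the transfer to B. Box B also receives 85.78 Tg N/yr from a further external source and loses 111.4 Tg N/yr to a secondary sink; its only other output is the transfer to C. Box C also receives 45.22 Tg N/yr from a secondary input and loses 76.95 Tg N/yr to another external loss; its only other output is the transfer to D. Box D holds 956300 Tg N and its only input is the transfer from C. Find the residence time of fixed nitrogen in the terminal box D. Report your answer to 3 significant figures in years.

6250 yr

Box A: F(A→B) = (87.11 + 183.6) − 60.36 = 210.35 Tg N/yr.
Box B: F(B→C) = (210.35 + 85.78) − 111.4 = 184.73 Tg N/yr.
Box C: F(C→D) = (184.73 + 45.22) − 76.95 = 153.00 Tg N/yr.
Box D throughput = its input = 153.00 Tg N/yr; τ = 956300 / 153.00 = 6250 yr.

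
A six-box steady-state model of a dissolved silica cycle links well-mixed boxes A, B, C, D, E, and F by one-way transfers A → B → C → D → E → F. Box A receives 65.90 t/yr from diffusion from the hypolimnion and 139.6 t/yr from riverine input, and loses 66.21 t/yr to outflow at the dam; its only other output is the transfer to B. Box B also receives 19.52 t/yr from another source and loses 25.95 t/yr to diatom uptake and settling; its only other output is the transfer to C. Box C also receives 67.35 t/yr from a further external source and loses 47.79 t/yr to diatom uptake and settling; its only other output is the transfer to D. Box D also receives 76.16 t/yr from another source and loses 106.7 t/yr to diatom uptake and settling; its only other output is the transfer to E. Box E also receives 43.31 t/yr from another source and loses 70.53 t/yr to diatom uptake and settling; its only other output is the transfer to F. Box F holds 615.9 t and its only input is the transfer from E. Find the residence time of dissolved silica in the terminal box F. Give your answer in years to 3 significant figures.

6.51 yr

Box A: F(A→B) = (65.90 + 139.6) − 66.21 = 139.29 t/yr.
Box B: F(B→C) = (139.29 + 19.52) − 25.95 = 132.86 t/yr.
Box C: F(C→D) = (132.86 + 67.35) − 47.79 = 152.42 t/yr.
Box D: F(D→E) = (152.42 + 76.16) − 106.7 = 121.88 t/yr.
Box E: F(E→F) = (121.88 + 43.31) − 70.53 = 94.660 t/yr.
Box F throughput = its input = 94.660 t/yr; τ = 615.9 / 94.660 = 6.506 yr.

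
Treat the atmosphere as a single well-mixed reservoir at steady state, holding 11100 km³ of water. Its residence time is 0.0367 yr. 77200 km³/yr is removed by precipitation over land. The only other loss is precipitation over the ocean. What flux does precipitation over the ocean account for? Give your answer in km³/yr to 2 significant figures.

230000 km³/yr

Total removal F = M/τ = 11100 / 0.0367 = 302500 km³/yr.
Precipitation over the ocean = F − (77200) = 302500 − 77200 = 225300 km³/yr.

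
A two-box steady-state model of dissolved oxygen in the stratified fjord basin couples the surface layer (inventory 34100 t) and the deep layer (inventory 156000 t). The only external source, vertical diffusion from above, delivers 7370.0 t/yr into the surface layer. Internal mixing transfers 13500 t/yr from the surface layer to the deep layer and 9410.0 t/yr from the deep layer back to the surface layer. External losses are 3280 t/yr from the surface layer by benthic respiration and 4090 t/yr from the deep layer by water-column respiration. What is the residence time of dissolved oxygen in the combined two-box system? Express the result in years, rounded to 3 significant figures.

Treat the two boxes together as one reservoir: the mixing fluxes between them are internal recycling, so τ = ΣM / Σ(external losses).
M_total = 34100 + 156000 = 190100 t.
ΣF_external_out = 3280 + 4090 = 7370.0 t/yr.
τ = M_total / ΣF_ext = 190100 / 7370.0 = 25.79 yr.

25.8 yr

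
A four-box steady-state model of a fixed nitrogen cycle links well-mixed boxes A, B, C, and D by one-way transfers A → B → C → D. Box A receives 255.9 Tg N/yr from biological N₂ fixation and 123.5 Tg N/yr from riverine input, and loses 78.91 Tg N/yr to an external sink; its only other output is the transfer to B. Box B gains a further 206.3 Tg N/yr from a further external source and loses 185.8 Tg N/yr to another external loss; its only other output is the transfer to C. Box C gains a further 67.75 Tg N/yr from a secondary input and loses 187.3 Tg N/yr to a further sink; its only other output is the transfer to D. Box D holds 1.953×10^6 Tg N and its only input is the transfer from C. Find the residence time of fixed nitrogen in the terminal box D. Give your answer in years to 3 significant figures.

9700 yr

Box A: F(A→B) = (255.9 + 123.5) − 78.91 = 300.49 Tg N/yr.
Box B: F(B→C) = (300.49 + 206.3) − 185.8 = 320.99 Tg N/yr.
Box C: F(C→D) = (320.99 + 67.75) − 187.3 = 201.44 Tg N/yr.
Box D throughput = its input = 201.44 Tg N/yr; τ = 1.953×10^6 / 201.44 = 9695 yr.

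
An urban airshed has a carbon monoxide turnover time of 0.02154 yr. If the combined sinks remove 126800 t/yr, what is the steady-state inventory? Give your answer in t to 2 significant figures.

τ = M/F ⇒ M = τ × F = 0.02154 × 126800 = 2731 t.

2700 t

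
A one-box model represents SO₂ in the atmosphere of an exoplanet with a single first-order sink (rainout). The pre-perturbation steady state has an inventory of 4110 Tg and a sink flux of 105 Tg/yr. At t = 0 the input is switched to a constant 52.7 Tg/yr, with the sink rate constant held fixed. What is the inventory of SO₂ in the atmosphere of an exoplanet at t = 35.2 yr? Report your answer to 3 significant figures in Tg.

Residence time τ = M₀/F₀ = 39.14 yr. The eventual steady state is M_∞ = M₀·(F₁/F₀) = 4110 × 52.7/105 = 2062.8 Tg.
The anomaly ΔM(t) = M(t) − M_∞ decays as ΔM₀·e^(−t/τ) with ΔM₀ = 4110 − 2062.8 = 2047 Tg.
At t = 35.2 yr, e^(−t/τ) = e^(−0.8993) = 0.4069, so ΔM = 832.9 Tg and M = 2062.8 + 832.9 = 2895.8 Tg.

2900 Tg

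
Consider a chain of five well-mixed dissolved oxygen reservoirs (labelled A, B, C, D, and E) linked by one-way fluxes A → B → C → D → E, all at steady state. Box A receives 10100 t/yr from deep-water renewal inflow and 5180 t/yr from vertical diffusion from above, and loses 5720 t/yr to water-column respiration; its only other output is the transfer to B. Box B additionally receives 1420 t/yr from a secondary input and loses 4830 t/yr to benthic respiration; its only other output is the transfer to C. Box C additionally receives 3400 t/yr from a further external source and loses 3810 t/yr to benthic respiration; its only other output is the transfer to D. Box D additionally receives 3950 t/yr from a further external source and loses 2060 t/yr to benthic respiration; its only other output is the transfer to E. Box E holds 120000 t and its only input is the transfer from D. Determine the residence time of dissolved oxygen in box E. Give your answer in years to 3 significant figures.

Box A: F(A→B) = (10100 + 5180) − 5720 = 9560.0 t/yr.
Box B: F(B→C) = (9560.0 + 1420) − 4830 = 6150.0 t/yr.
Box C: F(C→D) = (6150.0 + 3400) − 3810 = 5740.0 t/yr.
Box D: F(D→E) = (5740.0 + 3950) − 2060 = 7630.0 t/yr.
Box E throughput = its input = 7630.0 t/yr; τ = 120000 / 7630.0 = 15.73 yr.

15.7 yr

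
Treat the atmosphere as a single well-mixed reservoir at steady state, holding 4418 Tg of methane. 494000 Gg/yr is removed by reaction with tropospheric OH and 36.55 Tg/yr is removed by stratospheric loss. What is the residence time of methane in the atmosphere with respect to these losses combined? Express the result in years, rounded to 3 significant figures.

8.33 yr

Convert the reaction with tropospheric OH flux: 494000 Gg/yr = 494.0 Tg/yr.
Total removal = 494.0 + 36.55 = 530.55 Tg/yr.
τ = M / ΣF_out = 4418 / 530.55 = 8.327 yr.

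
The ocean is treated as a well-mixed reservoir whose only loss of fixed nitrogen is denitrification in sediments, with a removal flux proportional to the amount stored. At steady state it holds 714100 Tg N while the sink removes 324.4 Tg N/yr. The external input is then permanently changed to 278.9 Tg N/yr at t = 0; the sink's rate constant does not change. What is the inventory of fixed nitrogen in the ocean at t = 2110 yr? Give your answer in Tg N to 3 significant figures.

652000 Tg N

τ = M₀/F₀ = 714100/324.4 = 2201 yr; rate constant k = 1/τ.
New steady state M_∞ = F₁/k = F₁·τ = 278.9 × 2201 = 613940 Tg N.
M(t) = M_∞ + (M₀ − M_∞)·e^(−t/τ); t/τ = 2110/2201 = 0.9585, so e^(−t/τ) = 0.3835.
M(t) = 613940 + 100200 × 0.3835 = 652350 Tg N.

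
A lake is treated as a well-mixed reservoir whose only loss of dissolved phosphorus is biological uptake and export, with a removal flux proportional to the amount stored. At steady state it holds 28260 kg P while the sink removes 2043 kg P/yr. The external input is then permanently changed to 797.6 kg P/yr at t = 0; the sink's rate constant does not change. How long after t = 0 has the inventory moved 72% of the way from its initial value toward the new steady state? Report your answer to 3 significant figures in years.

τ = M₀/F₀ = 28260/2043 = 13.83 yr.
The remaining gap fraction is e^(−t/τ); 72% covered ⇒ e^(−t/τ) = 0.280.
t = −τ ln(0.280) = 13.83 × 1.273 = 17.61 yr.

17.6 yr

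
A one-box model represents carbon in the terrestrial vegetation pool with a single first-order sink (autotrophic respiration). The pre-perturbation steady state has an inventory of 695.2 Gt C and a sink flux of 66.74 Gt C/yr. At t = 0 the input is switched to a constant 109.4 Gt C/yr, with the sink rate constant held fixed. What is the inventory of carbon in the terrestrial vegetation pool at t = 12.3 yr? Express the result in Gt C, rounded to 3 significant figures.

1000 Gt C

The sink rate constant is k = F₀/M₀ = 66.74/695.2 = 0.09600 yr⁻¹.
Solving dM/dt = F₁ − kM with M(0) = M₀ gives M(t) = F₁/k + (M₀ − F₁/k)·e^(−kt).
F₁/k = 109.4/0.09600 = 1139.6 Gt C; kt = 0.09600 × 12.3 = 1.181, e^(−kt) = 0.3070.
M(12.3) = 1139.6 + (695.2 − 1139.6) × 0.3070 = 1139.6 − 136.4 = 1003.1 Gt C.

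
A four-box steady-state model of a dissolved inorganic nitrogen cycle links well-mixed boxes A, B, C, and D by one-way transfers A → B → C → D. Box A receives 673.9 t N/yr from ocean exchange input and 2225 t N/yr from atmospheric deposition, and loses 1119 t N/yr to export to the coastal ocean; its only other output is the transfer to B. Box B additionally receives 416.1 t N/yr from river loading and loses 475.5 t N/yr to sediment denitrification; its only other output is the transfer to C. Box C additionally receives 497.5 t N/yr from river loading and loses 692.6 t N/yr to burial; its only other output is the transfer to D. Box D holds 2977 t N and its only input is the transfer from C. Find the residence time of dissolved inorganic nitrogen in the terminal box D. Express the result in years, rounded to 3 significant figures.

Box A: F(A→B) = (673.9 + 2225) − 1119 = 1779.9 t N/yr.
Box B: F(B→C) = (1779.9 + 416.1) − 475.5 = 1720.5 t N/yr.
Box C: F(C→D) = (1720.5 + 497.5) − 692.6 = 1525.4 t N/yr.
Box D throughput = its input = 1525.4 t N/yr; τ = 2977 / 1525.4 = 1.952 yr.

1.95 yr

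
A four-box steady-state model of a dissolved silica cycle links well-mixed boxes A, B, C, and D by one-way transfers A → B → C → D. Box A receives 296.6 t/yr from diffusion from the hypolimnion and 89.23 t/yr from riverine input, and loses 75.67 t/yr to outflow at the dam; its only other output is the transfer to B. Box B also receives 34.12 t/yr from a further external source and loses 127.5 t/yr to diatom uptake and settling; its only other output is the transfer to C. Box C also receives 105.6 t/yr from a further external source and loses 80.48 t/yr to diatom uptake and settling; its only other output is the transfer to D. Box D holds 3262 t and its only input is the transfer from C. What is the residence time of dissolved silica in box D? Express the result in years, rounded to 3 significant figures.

Box A: F(A→B) = (296.6 + 89.23) − 75.67 = 310.16 t/yr.
Box B: F(B→C) = (310.16 + 34.12) − 127.5 = 216.78 t/yr.
Box C: F(C→D) = (216.78 + 105.6) − 80.48 = 241.90 t/yr.
Box D throughput = its input = 241.90 t/yr; τ = 3262 / 241.90 = 13.48 yr.

13.5 yr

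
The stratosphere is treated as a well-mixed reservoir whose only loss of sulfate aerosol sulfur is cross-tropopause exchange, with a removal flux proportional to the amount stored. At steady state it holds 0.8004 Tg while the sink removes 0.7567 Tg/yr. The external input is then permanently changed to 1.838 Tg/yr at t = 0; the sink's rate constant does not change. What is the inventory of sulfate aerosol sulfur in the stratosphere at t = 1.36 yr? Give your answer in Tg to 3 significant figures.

1.63 Tg

Residence time τ = M₀/F₀ = 1.058 yr. The eventual steady state is M_∞ = M₀·(F₁/F₀) = 0.8004 × 1.838/0.7567 = 1.9441 Tg.
The anomaly ΔM(t) = M(t) − M_∞ decays as ΔM₀·e^(−t/τ) with ΔM₀ = 0.8004 − 1.9441 = −1.144 Tg.
At t = 1.36 yr, e^(−t/τ) = e^(−1.286) = 0.2764, so ΔM = −0.3162 Tg and M = 1.9441 − 0.3162 = 1.6280 Tg.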